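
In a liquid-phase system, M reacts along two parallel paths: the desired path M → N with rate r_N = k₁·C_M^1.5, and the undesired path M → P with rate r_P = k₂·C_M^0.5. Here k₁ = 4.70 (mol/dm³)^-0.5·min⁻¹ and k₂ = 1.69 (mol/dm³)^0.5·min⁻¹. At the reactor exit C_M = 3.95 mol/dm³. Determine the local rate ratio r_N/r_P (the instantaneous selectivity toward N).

11.0

S_{N/P} = r_N/r_P = (k₁·C_M^1.5)/(k₂·C_M^0.5) = (k₁/k₂)·C_M.
= (4.70×3.950^1.5) / (1.69×3.950^0.5) = 36.90/3.359 = 11.0.
Since the desired path is higher order in M, keeping C_M high (PFR or concentrated feed) favours N.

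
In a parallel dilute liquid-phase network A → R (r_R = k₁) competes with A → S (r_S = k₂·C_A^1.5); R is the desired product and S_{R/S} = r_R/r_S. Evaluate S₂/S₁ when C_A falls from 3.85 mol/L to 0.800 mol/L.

10.6

S_{R/S} = (k₁/k₂)·C_A^-1.5, so S₂/S₁ = (C_{A,2}/C_{A,1})^-1.5.
= (0.800/3.85)^(-1.5) = (0.2078)^(-1.5) = 10.6.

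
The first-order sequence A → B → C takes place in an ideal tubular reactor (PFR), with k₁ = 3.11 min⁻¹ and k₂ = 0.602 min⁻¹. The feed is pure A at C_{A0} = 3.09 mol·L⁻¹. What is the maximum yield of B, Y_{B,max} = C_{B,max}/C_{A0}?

At the optimum, C_{B,max}/C_{A0} = (k₁/k₂)^[k₂/(k₂−k₁)].
= (3.11/0.602)^(0.602/(0.602−3.11)) = (5.166)^(-0.2400) = 0.6742.

0.674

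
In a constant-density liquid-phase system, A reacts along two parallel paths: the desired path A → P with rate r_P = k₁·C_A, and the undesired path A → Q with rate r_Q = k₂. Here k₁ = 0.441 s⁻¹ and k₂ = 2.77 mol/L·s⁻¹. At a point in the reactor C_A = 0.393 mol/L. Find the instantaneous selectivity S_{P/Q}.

0.0626

S_{P/Q} = r_P/r_Q = (k₁·C_A)/(k₂) = (k₁/k₂)·C_A.
= (0.441×0.3930) / (2.77) = 0.1733/2.770 = 0.0626.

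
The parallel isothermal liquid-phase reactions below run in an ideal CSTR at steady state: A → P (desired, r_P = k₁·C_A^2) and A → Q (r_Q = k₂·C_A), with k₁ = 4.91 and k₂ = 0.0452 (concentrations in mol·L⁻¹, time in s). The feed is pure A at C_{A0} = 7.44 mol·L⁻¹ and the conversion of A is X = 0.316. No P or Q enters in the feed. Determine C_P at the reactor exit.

2.35 mol·L⁻¹

Exit C_A = C_{A0}(1−X) = 7.44×0.684 = 5.089 mol·L⁻¹.
In a CSTR the entire volume is at exit conditions, so r_P = 4.91×5.089^2 = 127.2 and r_Q = 0.0452×5.089 = 0.2300.
Fraction of consumed A going to P: r_P/(r_P+r_Q) = 0.9982.
C_P = 0.9982·C_{A0}·X = 0.9982×7.44×0.316 = 2.35 mol·L⁻¹.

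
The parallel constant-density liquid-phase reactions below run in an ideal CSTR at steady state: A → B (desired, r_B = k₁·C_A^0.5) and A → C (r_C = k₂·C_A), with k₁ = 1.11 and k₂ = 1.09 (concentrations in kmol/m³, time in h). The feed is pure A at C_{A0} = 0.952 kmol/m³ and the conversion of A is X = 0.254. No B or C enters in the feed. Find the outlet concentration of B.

0.132 kmol/m³

Exit C_A = C_{A0}(1−X) = 0.952×0.746 = 0.7102 kmol/m³.
Rates in a CSTR are evaluated at the outlet concentration: r_B = 1.11×0.7102^0.5 = 0.9354, r_C = 1.09×0.7102 = 0.7741.
Fraction of consumed A going to B: r_B/(r_B+r_C) = 0.5472.
C_B = 0.5472·C_{A0}·X = 0.5472×0.952×0.254 = 0.132 kmol/m³.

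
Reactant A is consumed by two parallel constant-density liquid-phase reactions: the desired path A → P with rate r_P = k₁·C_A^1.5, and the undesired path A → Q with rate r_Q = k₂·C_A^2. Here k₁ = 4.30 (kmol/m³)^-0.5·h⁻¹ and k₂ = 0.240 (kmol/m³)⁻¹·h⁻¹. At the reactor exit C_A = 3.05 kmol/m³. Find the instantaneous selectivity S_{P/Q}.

10.3

S_{P/Q} = r_P/r_Q = (k₁·C_A^1.5)/(k₂·C_A^2) = (k₁/k₂)·C_A^-0.5.
= (4.30×3.050^1.5) / (0.240×3.050^2) = 22.90/2.233 = 10.3.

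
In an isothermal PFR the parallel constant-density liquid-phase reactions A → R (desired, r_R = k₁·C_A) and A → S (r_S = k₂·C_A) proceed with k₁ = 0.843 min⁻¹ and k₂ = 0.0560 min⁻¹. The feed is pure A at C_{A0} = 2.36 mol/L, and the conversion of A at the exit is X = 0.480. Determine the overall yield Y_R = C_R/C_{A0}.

0.450

C_A = C_{A0}(1−X) = 1.227 mol/L.
Both paths are first order in A, so the instantaneous fraction to R is constant: dC_R/d(−C_A) = k₁/(k₁+k₂) = 0.9377.
C_R = 0.9377·(C_{A0}−C_A) = 0.9377×1.133 = 1.06 mol/L.
Y_R = C_R/C_{A0} = 1.062/2.36 = 0.450.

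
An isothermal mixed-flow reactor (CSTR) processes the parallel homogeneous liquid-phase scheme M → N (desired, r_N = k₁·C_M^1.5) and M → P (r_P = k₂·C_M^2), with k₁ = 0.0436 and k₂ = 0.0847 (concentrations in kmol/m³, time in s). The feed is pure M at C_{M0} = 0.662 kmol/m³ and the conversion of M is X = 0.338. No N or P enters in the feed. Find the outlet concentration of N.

Exit C_M = C_{M0}(1−X) = 0.662×0.662 = 0.4382 kmol/m³.
Rates in a CSTR are evaluated at the outlet concentration: r_N = 0.0436×0.4382^1.5 = 0.01265, r_P = 0.0847×0.4382^2 = 0.01627.
Fraction of consumed M going to N: r_N/(r_N+r_P) = 0.4374.
C_N = 0.4374·C_{M0}·X = 0.4374×0.662×0.338 = 0.0979 kmol/m³.

0.0979 kmol/m³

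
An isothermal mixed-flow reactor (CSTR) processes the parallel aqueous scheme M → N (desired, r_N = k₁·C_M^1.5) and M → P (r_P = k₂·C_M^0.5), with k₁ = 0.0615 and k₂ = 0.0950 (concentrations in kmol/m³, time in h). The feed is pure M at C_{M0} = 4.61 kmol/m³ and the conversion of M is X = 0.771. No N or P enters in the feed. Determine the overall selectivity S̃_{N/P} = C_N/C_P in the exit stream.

Exit C_M = C_{M0}(1−X) = 4.61×0.229 = 1.056 kmol/m³.
In a CSTR the entire volume is at exit conditions, so r_N = 0.0615×1.056^1.5 = 0.06671 and r_P = 0.0950×1.056^0.5 = 0.09761.
Overall selectivity = C_N/C_P = r_Nτ/(r_Pτ) = r_N/r_P = 0.683.

0.683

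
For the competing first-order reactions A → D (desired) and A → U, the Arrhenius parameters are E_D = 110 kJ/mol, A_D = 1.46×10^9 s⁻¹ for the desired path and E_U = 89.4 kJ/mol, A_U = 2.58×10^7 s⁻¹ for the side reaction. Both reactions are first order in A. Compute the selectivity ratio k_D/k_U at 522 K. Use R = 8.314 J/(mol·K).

k_D/k_U = (A_D/A_U)·exp[−(E_D−E_U)/(RT)] = (A_D/A_U)·exp[(E_U−E_D)/(RT)].
(E_U−E_D)/(RT) = (89.4−110)×10³/(8.314×522) = -20600/4340 = -4.747.
k_D/k_U = (1.46×10^9/2.58×10^7)·exp(-4.747) = 56.59 × 0.008681 = 0.491.

0.491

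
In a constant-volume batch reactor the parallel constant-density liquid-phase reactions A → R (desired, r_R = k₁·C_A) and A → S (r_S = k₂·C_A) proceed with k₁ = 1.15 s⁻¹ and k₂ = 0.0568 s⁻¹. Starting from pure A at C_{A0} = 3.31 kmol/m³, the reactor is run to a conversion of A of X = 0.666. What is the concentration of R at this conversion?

2.10 kmol/m³

C_A = C_{A0}(1−X) = 1.106 kmol/m³.
Both paths are first order in A, so the instantaneous fraction to R is constant: dC_R/d(−C_A) = k₁/(k₁+k₂) = 0.9529.
C_R = 0.9529·(C_{A0}−C_A) = 0.9529×2.204 = 2.10 kmol/m³.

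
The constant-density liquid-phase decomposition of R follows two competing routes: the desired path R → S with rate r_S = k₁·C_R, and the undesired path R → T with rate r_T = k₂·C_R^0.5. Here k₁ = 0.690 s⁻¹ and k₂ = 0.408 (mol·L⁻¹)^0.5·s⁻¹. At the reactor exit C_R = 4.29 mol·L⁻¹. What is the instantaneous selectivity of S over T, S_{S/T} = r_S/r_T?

S_{S/T} = r_S/r_T = (k₁·C_R)/(k₂·C_R^0.5) = (k₁/k₂)·C_R^0.5.
= (0.690×4.290) / (0.408×4.290^0.5) = 2.960/0.8451 = 3.50.

3.50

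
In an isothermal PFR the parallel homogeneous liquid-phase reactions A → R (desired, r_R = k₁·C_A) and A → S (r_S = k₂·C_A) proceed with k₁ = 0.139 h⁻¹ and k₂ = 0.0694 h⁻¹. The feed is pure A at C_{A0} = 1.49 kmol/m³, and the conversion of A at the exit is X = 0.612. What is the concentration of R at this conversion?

0.608 kmol/m³

C_A = C_{A0}(1−X) = 0.5781 kmol/m³.
Both paths are first order in A, so the instantaneous fraction to R is constant: dC_R/d(−C_A) = k₁/(k₁+k₂) = 0.6670.
C_R = 0.6670·(C_{A0}−C_A) = 0.6670×0.9119 = 0.608 kmol/m³.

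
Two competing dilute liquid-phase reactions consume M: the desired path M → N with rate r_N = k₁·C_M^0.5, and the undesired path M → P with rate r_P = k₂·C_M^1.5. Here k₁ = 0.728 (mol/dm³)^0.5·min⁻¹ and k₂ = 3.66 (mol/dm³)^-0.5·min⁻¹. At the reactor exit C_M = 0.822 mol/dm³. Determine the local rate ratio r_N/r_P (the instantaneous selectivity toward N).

0.242

S_{N/P} = r_N/r_P = (k₁·C_M^0.5)/(k₂·C_M^1.5) = (k₁/k₂)·C_M⁻¹.
= (0.728×0.8220^0.5) / (3.66×0.8220^1.5) = 0.6600/2.728 = 0.242.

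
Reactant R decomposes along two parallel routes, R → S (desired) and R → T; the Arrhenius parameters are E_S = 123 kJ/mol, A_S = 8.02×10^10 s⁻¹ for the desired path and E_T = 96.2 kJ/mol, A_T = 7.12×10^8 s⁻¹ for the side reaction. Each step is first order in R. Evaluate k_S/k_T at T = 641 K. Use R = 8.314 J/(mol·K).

0.737

k_S/k_T = (A_S/A_T)·exp[−(E_S−E_T)/(RT)] = (A_S/A_T)·exp[(E_T−E_S)/(RT)].
(E_T−E_S)/(RT) = (96.2−123)×10³/(8.314×641) = -26800/5329 = -5.029.
k_S/k_T = (8.02×10^10/7.12×10^8)·exp(-5.029) = 112.6 × 0.006546 = 0.737.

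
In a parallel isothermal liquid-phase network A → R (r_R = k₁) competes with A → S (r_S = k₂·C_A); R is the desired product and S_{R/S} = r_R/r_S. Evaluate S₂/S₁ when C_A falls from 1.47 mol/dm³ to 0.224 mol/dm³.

S_{R/S} = (k₁/k₂)·C_A⁻¹, so S₂/S₁ = (C_{A,2}/C_{A,1})⁻¹.
= 1.47/0.224 = 6.56.
Selectivity toward R rises as C_A falls — low-concentration operation is favoured.

6.56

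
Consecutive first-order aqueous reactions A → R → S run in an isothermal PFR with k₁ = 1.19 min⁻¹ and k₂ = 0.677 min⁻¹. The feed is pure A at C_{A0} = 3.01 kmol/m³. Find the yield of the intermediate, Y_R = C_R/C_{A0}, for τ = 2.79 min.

0.267

Solving the coupled first-order balances gives C_R(τ) = [k₁/(k₂−k₁)]·C_{A0}·(e^(−k₁τ) − e^(−k₂τ)).
e^(−k₁τ) = e^(−1.19×2.79) = e^(−3.320) = 0.03615; e^(−k₂τ) = e^(−1.889) = 0.1512.
C_R = 1.19×3.01/(0.677−1.19) × (0.03615−0.1512) = (-6.982)×(-0.1151) = 0.8037 kmol/m³.
Y_R = C_R/C_{A0} = 0.8037/3.01 = 0.267.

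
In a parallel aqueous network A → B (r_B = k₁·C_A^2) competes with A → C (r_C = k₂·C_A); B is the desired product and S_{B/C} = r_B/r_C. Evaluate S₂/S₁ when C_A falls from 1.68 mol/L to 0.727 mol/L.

S_{B/C} = (k₁/k₂)·C_A, so S₂/S₁ = (C_{A,2}/C_{A,1}).
= 0.727/1.68 = 0.433.

0.433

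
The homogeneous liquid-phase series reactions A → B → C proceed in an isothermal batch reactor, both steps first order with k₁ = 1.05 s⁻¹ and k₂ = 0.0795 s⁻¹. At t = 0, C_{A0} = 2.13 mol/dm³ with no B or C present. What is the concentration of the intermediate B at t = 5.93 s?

1.43 mol/dm³

Solving the coupled first-order balances gives C_B(t) = [k₁/(k₂−k₁)]·C_{A0}·(e^(−k₁t) − e^(−k₂t)).
e^(−k₁t) = e^(−1.05×5.93) = e^(−6.226) = 0.001976; e^(−k₂t) = e^(−0.4714) = 0.6241.
C_B = 1.05×2.13/(0.0795−1.05) × (0.001976−0.6241) = (-2.304)×(-0.6221) = 1.434 mol/dm³.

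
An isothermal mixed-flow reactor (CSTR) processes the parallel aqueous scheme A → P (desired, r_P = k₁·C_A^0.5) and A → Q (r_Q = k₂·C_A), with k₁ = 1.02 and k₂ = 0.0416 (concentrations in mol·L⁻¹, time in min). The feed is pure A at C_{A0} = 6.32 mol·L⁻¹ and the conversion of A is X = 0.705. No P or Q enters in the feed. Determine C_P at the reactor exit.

4.22 mol·L⁻¹

Exit C_A = C_{A0}(1−X) = 6.32×0.295 = 1.864 mol·L⁻¹.
In a CSTR the entire volume is at exit conditions, so r_P = 1.02×1.864^0.5 = 1.393 and r_Q = 0.0416×1.864 = 0.07756.
Fraction of consumed A going to P: r_P/(r_P+r_Q) = 0.9472.
C_P = 0.9472·C_{A0}·X = 0.9472×6.32×0.705 = 4.22 mol·L⁻¹.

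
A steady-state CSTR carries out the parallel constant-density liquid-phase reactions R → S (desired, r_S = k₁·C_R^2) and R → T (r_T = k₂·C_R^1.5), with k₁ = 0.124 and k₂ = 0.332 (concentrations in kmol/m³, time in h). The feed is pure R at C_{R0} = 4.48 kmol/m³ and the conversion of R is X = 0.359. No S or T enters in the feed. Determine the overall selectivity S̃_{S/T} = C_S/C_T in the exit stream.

Exit C_R = C_{R0}(1−X) = 4.48×0.641 = 2.872 kmol/m³.
A CSTR operates uniformly at the exit composition, giving r_S = 1.023 and r_T = 1.616 (each k·C_R^n at C_R = 2.872).
Overall selectivity = C_S/C_T = r_Sτ/(r_Tτ) = r_S/r_T = 0.633.

0.633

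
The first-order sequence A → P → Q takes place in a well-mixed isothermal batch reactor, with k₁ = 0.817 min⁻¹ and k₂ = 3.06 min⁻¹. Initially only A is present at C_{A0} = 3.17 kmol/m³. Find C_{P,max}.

0.523 kmol/m³

At the optimum, C_{P,max}/C_{A0} = (k₁/k₂)^[k₂/(k₂−k₁)].
= (0.817/3.06)^(3.06/(3.06−0.817)) = (0.2670)^(1.364) = 0.1650.
C_{P,max} = 0.1650×3.17 = 0.523 kmol/m³.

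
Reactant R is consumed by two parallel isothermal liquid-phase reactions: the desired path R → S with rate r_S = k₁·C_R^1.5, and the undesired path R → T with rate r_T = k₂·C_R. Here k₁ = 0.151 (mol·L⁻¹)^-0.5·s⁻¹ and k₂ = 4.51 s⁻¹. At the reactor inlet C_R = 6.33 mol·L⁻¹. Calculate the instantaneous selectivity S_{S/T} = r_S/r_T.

S_{S/T} = r_S/r_T = (k₁·C_R^1.5)/(k₂·C_R) = (k₁/k₂)·C_R^0.5.
= (0.151×6.330^1.5) / (4.51×6.330) = 2.405/28.55 = 0.0842.
Since the desired path is higher order in R, keeping C_R high (PFR or concentrated feed) favours S.

0.0842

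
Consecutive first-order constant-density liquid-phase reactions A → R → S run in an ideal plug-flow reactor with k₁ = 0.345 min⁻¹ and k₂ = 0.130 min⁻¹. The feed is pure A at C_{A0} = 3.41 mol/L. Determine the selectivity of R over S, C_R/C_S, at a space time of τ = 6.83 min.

1.28

The intermediate concentration in a first-order A→B→C sequence is C_R = k₁C_{A0}(e^(−k₁τ) − e^(−k₂τ))/(k₂−k₁).
e^(−k₁τ) = e^(−0.345×6.83) = e^(−2.356) = 0.09477; e^(−k₂τ) = e^(−0.8879) = 0.4115.
C_R = 0.345×3.41/(0.130−0.345) × (0.09477−0.4115) = (-5.472)×(-0.3168) = 1.733 mol/L.
C_A = C_{A0}e^(−k₁τ) = 0.3232 mol/L, so C_S = C_{A0}−C_A−C_R = 1.354 mol/L; C_R/C_S = 1.28.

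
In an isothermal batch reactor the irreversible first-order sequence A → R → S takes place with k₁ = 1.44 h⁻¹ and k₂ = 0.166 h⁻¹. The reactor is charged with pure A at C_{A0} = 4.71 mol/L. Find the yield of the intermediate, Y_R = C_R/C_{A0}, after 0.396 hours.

The intermediate concentration in a first-order A→B→C sequence is C_R = k₁C_{A0}(e^(−k₁t) − e^(−k₂t))/(k₂−k₁).
e^(−k₁t) = e^(−1.44×0.396) = e^(−0.5702) = 0.5654; e^(−k₂t) = e^(−0.06574) = 0.9364.
C_R = 1.44×4.71/(0.166−1.44) × (0.5654−0.9364) = (-5.324)×(-0.3710) = 1.975 mol/L.
Y_R = C_R/C_{A0} = 1.975/4.71 = 0.419.

0.419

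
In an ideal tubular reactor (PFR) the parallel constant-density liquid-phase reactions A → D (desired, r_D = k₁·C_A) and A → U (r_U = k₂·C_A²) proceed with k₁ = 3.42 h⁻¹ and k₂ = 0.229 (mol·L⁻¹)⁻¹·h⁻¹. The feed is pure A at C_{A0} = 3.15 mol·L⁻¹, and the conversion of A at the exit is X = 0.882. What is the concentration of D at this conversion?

2.49 mol·L⁻¹

C_A = C_{A0}(1−X) = 0.3717 mol·L⁻¹.
Along a PFR/batch, dC_D/dC_A = −r_D/(r_D+r_U) = −k₁/(k₁+k₂·C_A).
Integrating from C_{A0} to C_A: C_D = (3.42/0.229)·ln[(3.42+0.229·3.15)/(3.42+0.229·0.372)] = 14.93·ln(4.141/3.505) = 2.491 mol·L⁻¹.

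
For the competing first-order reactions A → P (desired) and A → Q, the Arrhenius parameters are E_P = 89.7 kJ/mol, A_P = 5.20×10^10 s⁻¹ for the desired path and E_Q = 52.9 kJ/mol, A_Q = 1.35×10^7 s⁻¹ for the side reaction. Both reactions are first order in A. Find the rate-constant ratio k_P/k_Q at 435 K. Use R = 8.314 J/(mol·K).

Since both paths have the same order in A, the concentration cancels and S_{P/Q} = k_P/k_Q = (A_P/A_Q)·exp[(E_Q−E_P)/(RT)].
(E_Q−E_P)/(RT) = (52.9−89.7)×10³/(8.314×435) = -36800/3617 = -10.18.
k_P/k_Q = (5.20×10^10/1.35×10^7)·exp(-10.18) = 3852 × 3.810×10^-5 = 0.147.

0.147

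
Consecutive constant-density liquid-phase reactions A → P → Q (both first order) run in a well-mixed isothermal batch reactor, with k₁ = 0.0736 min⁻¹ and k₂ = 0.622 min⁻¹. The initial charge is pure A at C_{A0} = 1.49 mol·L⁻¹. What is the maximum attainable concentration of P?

Evaluating C_P at t_opt = ln(k₂/k₁)/(k₂−k₁) gives C_{P,max}/C_{A0} = (k₁/k₂)^[k₂/(k₂−k₁)].
= (0.0736/0.622)^(0.622/(0.622−0.0736)) = (0.1183)^(1.134) = 0.08886.
C_{P,max} = 0.08886×1.49 = 0.132 mol·L⁻¹.

0.132 mol·L⁻¹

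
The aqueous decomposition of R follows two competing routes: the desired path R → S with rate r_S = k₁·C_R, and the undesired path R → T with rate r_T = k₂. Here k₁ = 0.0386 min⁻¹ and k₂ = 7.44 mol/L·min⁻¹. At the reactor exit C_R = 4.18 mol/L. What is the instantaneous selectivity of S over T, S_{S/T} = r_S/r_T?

0.0217

S_{S/T} = r_S/r_T = (k₁·C_R)/(k₂) = (k₁/k₂)·C_R.
= (0.0386×4.180) / (7.44) = 0.1613/7.440 = 0.0217.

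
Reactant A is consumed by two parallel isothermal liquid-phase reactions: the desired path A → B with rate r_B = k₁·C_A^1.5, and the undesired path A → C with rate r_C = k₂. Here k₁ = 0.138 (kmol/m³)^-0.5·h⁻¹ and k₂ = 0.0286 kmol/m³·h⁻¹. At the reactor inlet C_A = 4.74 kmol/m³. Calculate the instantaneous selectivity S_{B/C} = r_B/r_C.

S_{B/C} = r_B/r_C = (k₁·C_A^1.5)/(k₂) = (k₁/k₂)·C_A^1.5.
= (0.138×4.740^1.5) / (0.0286) = 1.424/0.02860 = 49.8.
Since the desired path is higher order in A, keeping C_A high (PFR or concentrated feed) favours B.

49.8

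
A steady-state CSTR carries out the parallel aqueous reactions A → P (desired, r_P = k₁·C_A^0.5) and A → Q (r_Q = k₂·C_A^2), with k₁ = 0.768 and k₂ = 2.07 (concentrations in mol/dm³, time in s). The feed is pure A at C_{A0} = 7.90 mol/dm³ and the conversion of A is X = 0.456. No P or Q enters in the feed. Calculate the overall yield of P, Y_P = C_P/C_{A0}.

0.0182

Exit C_A = C_{A0}(1−X) = 7.90×0.544 = 4.298 mol/dm³.
A CSTR operates uniformly at the exit composition, giving r_P = 1.592 and r_Q = 38.23 (each k·C_A^n at C_A = 4.298).
Fraction of consumed A going to P: r_P/(r_P+r_Q) = 0.03998.
C_P = 0.03998·C_{A0}·X = 0.03998×7.90×0.456 = 0.144 mol/dm³; Y_P = C_P/C_{A0} = 0.0182.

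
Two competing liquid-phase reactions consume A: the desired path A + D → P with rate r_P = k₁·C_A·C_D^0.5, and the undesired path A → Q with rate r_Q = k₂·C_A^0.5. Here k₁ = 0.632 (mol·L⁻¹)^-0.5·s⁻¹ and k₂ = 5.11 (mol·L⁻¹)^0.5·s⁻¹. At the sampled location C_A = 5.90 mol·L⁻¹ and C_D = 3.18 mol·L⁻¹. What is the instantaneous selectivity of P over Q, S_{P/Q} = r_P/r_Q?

0.536

S_{P/Q} = r_P/r_Q = (k₁·C_A·C_D^0.5)/(k₂·C_A^0.5) = (k₁/k₂)·C_A^0.5·C_D^0.5.
= (0.632×5.900×3.180^0.5) / (5.11×5.900^0.5) = 6.649/12.41 = 0.536.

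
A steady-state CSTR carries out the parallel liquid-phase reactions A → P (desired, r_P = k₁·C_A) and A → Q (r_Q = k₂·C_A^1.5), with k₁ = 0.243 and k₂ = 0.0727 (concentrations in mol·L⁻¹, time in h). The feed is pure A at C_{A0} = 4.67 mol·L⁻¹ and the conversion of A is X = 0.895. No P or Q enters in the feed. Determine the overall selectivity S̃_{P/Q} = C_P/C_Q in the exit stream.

Exit C_A = C_{A0}(1−X) = 4.67×0.105 = 0.4903 mol·L⁻¹.
Rates in a CSTR are evaluated at the outlet concentration: r_P = 0.243×0.4903 = 0.1192, r_Q = 0.0727×0.4903^1.5 = 0.02496.
Overall selectivity = C_P/C_Q = r_Pτ/(r_Qτ) = r_P/r_Q = 4.77.

4.77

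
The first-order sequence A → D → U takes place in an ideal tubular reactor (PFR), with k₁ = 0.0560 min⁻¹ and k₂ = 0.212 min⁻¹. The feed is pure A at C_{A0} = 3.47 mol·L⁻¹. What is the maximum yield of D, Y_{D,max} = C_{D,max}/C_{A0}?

Evaluating C_D at τ_opt = ln(k₂/k₁)/(k₂−k₁) gives C_{D,max}/C_{A0} = (k₁/k₂)^[k₂/(k₂−k₁)].
= (0.0560/0.212)^(0.212/(0.212−0.0560)) = (0.2642)^(1.359) = 0.1638.

0.164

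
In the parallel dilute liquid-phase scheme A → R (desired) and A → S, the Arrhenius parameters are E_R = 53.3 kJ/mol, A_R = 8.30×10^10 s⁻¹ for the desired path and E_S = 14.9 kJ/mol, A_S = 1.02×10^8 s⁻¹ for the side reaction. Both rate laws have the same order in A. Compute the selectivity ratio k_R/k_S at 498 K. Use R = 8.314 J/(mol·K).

Since both paths have the same order in A, the concentration cancels and S_{R/S} = k_R/k_S = (A_R/A_S)·exp[(E_S−E_R)/(RT)].
(E_S−E_R)/(RT) = (14.9−53.3)×10³/(8.314×498) = -38400/4140 = -9.275.
k_R/k_S = (8.30×10^10/1.02×10^8)·exp(-9.275) = 813.7 × 9.378×10^-5 = 0.0763.
Since E_R > E_S, raising the temperature improves selectivity toward R.

0.0763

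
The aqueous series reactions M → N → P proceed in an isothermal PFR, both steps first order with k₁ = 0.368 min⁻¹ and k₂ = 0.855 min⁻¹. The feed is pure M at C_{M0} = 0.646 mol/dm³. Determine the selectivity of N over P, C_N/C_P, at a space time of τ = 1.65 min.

0.998

For first-order series with pure M initially, C_N(τ) = k₁C_{M0}/(k₂−k₁)·(e^(−k₁τ) − e^(−k₂τ)).
e^(−k₁τ) = e^(−0.368×1.65) = e^(−0.6072) = 0.5449; e^(−k₂τ) = e^(−1.411) = 0.2440.
C_N = 0.368×0.646/(0.855−0.368) × (0.5449−0.2440) = 0.4881×0.3009 = 0.1469 mol/dm³.
C_M = C_{M0}e^(−k₁τ) = 0.3520 mol/dm³, so C_P = C_{M0}−C_M−C_N = 0.1471 mol/dm³; C_N/C_P = 0.998.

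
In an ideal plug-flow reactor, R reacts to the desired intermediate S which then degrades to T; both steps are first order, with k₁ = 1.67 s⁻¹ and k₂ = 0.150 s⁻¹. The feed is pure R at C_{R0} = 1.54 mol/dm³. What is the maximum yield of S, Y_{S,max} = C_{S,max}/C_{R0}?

Evaluating C_S at τ_opt = ln(k₂/k₁)/(k₂−k₁) gives C_{S,max}/C_{R0} = (k₁/k₂)^[k₂/(k₂−k₁)].
= (1.67/0.150)^(0.150/(0.150−1.67)) = (11.13)^(-0.09868) = 0.7883.

0.788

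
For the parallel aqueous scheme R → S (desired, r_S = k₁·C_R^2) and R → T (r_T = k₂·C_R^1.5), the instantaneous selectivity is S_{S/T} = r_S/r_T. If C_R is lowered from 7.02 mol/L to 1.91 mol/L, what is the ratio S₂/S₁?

0.522

S_{S/T} = (k₁/k₂)·C_R^0.5, so S₂/S₁ = (C_{R,2}/C_{R,1})^0.5.
= (1.91/7.02)^0.5 = (0.2721)^0.5 = 0.522.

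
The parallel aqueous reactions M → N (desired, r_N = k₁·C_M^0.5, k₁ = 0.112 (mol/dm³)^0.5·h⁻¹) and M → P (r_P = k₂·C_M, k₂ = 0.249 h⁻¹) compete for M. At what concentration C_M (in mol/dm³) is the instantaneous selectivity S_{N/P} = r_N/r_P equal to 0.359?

1.57 mol/dm³

S_{N/P} = (k₁/k₂)·C_M^-0.5 ⇒ C_M = (S·k₂/k₁)^(-2).
= (0.359×0.249/0.112)^(-2) = (0.7981)^(-2) = 1.57 mol/dm³.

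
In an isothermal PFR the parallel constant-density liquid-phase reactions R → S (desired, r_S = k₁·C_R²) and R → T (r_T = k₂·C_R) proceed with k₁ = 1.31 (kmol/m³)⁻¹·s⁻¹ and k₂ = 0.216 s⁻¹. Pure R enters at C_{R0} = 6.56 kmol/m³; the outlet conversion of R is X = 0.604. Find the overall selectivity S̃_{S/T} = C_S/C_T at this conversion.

C_R = C_{R0}(1−X) = 2.598 kmol/m³.
Along a PFR/batch, dC_T/dC_R = −r_T/(r_S+r_T) = −k₂/(k₂+k₁·C_R).
Integrating from C_{R0} to C_R: C_T = (0.216/1.31)·ln[(0.216+1.31·6.56)/(0.216+1.31·2.60)] = 0.1649·ln(8.810/3.619) = 0.1467 kmol/m³.
Then C_S = (C_{R0}−C_R) − C_T = 3.962 − 0.1467 = 3.816 kmol/m³.
S̃_{S/T} = C_S/C_T = 3.816/0.1467 = 26.0.

26.0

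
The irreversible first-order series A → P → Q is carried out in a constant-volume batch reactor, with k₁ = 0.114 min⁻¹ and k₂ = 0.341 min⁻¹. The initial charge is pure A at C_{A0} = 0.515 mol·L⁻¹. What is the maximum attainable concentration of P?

0.0993 mol·L⁻¹

For a first-order series the maximum intermediate yield is C_{P,max}/C_{A0} = (k₁/k₂)^[k₂/(k₂−k₁)].
= (0.114/0.341)^(0.341/(0.341−0.114)) = (0.3343)^(1.502) = 0.1928.
C_{P,max} = 0.1928×0.515 = 0.0993 mol·L⁻¹.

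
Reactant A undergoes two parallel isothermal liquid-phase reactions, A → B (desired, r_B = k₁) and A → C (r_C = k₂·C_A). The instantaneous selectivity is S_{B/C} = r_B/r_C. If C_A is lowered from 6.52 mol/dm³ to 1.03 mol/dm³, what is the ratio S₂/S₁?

S_{B/C} = (k₁/k₂)·C_A⁻¹, so S₂/S₁ = (C_{A,2}/C_{A,1})⁻¹.
= 6.52/1.03 = 6.33.

6.33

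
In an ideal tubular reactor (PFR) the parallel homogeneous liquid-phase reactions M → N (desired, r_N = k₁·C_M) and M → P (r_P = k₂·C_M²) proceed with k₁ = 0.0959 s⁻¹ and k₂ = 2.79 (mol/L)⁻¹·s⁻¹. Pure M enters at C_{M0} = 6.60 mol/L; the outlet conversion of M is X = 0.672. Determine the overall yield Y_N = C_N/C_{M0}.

0.00575

C_M = C_{M0}(1−X) = 2.165 mol/L.
Along a PFR/batch, dC_N/dC_M = −r_N/(r_N+r_P) = −k₁/(k₁+k₂·C_M).
Integrating from C_{M0} to C_M: C_N = (0.0959/2.79)·ln[(0.0959+2.79·6.60)/(0.0959+2.79·2.16)] = 0.03437·ln(18.51/6.136) = 0.03795 mol/L.
Y_N = C_N/C_{M0} = 0.03795/6.60 = 0.00575.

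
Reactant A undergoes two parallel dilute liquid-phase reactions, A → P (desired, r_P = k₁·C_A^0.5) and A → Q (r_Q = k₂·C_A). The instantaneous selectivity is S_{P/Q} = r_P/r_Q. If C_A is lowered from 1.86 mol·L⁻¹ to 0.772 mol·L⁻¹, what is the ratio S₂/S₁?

1.55

S_{P/Q} = (k₁/k₂)·C_A^-0.5, so S₂/S₁ = (C_{A,2}/C_{A,1})^-0.5.
= (0.772/1.86)^(-0.5) = (0.4151)^(-0.5) = 1.55.
Selectivity toward P rises as C_A falls — low-concentration operation is favoured.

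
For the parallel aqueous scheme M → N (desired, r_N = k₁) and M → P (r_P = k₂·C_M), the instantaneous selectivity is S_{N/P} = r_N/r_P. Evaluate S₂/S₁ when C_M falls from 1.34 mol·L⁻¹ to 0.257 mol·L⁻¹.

5.21

S_{N/P} = (k₁/k₂)·C_M⁻¹, so S₂/S₁ = (C_{M,2}/C_{M,1})⁻¹.
= 1.34/0.257 = 5.21.
Selectivity toward N rises as C_M falls — low-concentration operation is favoured.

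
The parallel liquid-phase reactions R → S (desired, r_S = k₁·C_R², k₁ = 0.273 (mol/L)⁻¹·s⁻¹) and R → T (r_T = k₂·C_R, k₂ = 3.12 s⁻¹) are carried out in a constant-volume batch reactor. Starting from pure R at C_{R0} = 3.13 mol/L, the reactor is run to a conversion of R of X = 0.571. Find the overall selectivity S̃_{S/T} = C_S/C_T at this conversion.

0.194

C_R = C_{R0}(1−X) = 1.343 mol/L.
Along a PFR/batch, dC_T/dC_R = −r_T/(r_S+r_T) = −k₂/(k₂+k₁·C_R).
Integrating from C_{R0} to C_R: C_T = (3.12/0.273)·ln[(3.12+0.273·3.13)/(3.12+0.273·1.34)] = 11.43·ln(3.974/3.487) = 1.497 mol/L.
Then C_S = (C_{R0}−C_R) − C_T = 1.787 − 1.497 = 0.2904 mol/L.
S̃_{S/T} = C_S/C_T = 0.2904/1.497 = 0.194.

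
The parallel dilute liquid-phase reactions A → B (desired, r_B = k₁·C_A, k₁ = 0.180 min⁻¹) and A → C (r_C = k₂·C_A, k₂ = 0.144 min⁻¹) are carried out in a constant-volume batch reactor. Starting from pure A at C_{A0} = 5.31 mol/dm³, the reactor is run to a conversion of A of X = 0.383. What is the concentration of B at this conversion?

C_A = C_{A0}(1−X) = 3.276 mol/dm³.
Both paths are first order in A, so the instantaneous fraction to B is constant: dC_B/d(−C_A) = k₁/(k₁+k₂) = 0.5556.
C_B = 0.5556·(C_{A0}−C_A) = 0.5556×2.034 = 1.13 mol/dm³.

1.13 mol/dm³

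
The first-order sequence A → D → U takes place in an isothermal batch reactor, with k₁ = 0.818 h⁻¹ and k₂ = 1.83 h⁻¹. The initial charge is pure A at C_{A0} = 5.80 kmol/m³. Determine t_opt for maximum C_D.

0.796 h

The intermediate peaks when r₁ = r₂, i.e. k₁e^(−k₁t) = k₂e^(−k₂t), giving t_opt = ln(k₂/k₁)/(k₂−k₁).
= ln(1.83/0.818)/(1.83−0.818) = ln(2.237)/1.012 = 0.8052/1.012 = 0.796 h.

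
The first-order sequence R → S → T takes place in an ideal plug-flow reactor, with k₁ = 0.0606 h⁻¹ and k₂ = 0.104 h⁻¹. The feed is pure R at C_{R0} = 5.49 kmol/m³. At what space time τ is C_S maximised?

The intermediate peaks when r₁ = r₂, i.e. k₁e^(−k₁τ) = k₂e^(−k₂τ), giving τ_opt = ln(k₂/k₁)/(k₂−k₁).
= ln(0.104/0.0606)/(0.104−0.0606) = ln(1.716)/0.04340 = 0.5401/0.04340 = 12.4 h.

12.4 h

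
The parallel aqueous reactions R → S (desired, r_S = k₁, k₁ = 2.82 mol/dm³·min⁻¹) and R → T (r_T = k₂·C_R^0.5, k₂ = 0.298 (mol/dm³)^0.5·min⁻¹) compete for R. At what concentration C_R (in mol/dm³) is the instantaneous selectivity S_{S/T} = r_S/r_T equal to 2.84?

S_{S/T} = (k₁/k₂)·C_R^-0.5 ⇒ C_R = (S·k₂/k₁)^(-2).
= (2.84×0.298/2.82)^(-2) = (0.3001)^(-2) = 11.1 mol/dm³.

11.1 mol/dm³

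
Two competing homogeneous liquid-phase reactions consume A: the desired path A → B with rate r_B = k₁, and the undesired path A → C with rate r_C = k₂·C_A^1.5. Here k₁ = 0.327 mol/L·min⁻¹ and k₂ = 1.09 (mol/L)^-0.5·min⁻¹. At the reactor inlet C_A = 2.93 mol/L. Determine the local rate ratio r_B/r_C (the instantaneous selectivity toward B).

0.0598

S_{B/C} = r_B/r_C = (k₁)/(k₂·C_A^1.5) = (k₁/k₂)·C_A^-1.5.
= (0.327) / (1.09×2.930^1.5) = 0.3270/5.467 = 0.0598.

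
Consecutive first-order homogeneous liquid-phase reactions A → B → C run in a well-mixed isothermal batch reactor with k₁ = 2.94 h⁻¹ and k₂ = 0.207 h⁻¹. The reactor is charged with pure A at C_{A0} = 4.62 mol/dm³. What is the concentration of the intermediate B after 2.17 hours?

3.16 mol/dm³

Solving the coupled first-order balances gives C_B(t) = [k₁/(k₂−k₁)]·C_{A0}·(e^(−k₁t) − e^(−k₂t)).
e^(−k₁t) = e^(−2.94×2.17) = e^(−6.380) = 0.001695; e^(−k₂t) = e^(−0.4492) = 0.6381.
C_B = 2.94×4.62/(0.207−2.94) × (0.001695−0.6381) = (-4.970)×(-0.6364) = 3.163 mol/dm³.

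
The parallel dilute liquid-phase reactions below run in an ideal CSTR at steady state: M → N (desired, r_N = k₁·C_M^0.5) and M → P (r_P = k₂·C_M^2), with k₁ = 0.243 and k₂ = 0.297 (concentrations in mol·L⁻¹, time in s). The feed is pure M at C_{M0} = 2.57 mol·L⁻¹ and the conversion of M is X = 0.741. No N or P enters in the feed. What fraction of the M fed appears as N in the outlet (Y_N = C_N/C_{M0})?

Exit C_M = C_{M0}(1−X) = 2.57×0.259 = 0.6656 mol·L⁻¹.
In a CSTR the entire volume is at exit conditions, so r_N = 0.243×0.6656^0.5 = 0.1983 and r_P = 0.297×0.6656^2 = 0.1316.
Fraction of consumed M going to N: r_N/(r_N+r_P) = 0.6011.
C_N = 0.6011·C_{M0}·X = 0.6011×2.57×0.741 = 1.14 mol·L⁻¹; Y_N = C_N/C_{M0} = 0.445.

0.445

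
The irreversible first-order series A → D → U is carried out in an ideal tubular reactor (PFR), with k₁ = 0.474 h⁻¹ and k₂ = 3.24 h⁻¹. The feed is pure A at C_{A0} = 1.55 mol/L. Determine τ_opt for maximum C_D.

0.695 h

Setting dC_D/dτ = 0 gives τ_opt = ln(k₂/k₁)/(k₂−k₁).
= ln(3.24/0.474)/(3.24−0.474) = ln(6.835)/2.766 = 1.922/2.766 = 0.695 h.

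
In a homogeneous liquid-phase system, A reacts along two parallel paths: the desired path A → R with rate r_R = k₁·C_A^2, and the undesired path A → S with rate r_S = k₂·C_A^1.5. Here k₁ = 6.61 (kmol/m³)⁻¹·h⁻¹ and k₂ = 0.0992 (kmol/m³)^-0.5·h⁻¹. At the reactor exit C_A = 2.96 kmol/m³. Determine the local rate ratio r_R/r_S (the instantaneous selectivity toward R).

115

S_{R/S} = r_R/r_S = (k₁·C_A^2)/(k₂·C_A^1.5) = (k₁/k₂)·C_A^0.5.
= (6.61×2.960^2) / (0.0992×2.960^1.5) = 57.91/0.5052 = 115.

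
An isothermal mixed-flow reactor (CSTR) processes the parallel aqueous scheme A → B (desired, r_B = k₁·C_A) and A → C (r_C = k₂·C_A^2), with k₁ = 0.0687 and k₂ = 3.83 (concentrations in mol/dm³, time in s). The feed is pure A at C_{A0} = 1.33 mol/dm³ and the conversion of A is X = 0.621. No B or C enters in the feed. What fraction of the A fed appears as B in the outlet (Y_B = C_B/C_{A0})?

0.0213

Exit C_A = C_{A0}(1−X) = 1.33×0.379 = 0.5041 mol/dm³.
Rates in a CSTR are evaluated at the outlet concentration: r_B = 0.0687×0.5041 = 0.03463, r_C = 3.83×0.5041^2 = 0.9732.
Fraction of consumed A going to B: r_B/(r_B+r_C) = 0.03436.
C_B = 0.03436·C_{A0}·X = 0.03436×1.33×0.621 = 0.0284 mol/dm³; Y_B = C_B/C_{A0} = 0.0213.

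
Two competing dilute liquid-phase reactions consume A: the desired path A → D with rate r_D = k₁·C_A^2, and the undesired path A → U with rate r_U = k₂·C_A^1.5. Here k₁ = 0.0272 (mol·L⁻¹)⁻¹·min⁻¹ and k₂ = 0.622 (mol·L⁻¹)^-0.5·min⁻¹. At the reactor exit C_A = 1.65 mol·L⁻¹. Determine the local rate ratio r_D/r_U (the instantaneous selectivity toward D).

0.0562

S_{D/U} = r_D/r_U = (k₁·C_A^2)/(k₂·C_A^1.5) = (k₁/k₂)·C_A^0.5.
= (0.0272×1.650^2) / (0.622×1.650^1.5) = 0.07405/1.318 = 0.0562.
Since the desired path is higher order in A, keeping C_A high (PFR or concentrated feed) favours D.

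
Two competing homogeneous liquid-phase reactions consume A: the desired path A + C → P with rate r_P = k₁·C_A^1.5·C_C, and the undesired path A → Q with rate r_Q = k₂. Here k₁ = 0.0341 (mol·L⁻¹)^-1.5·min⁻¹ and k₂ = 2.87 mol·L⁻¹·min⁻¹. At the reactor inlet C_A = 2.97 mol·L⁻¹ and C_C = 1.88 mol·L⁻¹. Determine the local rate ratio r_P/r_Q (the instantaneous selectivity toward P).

S_{P/Q} = r_P/r_Q = (k₁·C_A^1.5·C_C)/(k₂) = (k₁/k₂)·C_A^1.5·C_C.
= (0.0341×2.970^1.5×1.880) / (2.87) = 0.3281/2.870 = 0.114.

0.114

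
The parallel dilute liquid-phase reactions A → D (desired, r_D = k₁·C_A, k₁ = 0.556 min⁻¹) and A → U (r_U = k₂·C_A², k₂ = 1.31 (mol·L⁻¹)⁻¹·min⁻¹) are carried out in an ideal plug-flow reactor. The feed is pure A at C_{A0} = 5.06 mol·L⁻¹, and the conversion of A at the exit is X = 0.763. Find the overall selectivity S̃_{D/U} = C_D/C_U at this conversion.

C_A = C_{A0}(1−X) = 1.199 mol·L⁻¹.
Along a PFR/batch, dC_D/dC_A = −r_D/(r_D+r_U) = −k₁/(k₁+k₂·C_A).
Integrating from C_{A0} to C_A: C_D = (0.556/1.31)·ln[(0.556+1.31·5.06)/(0.556+1.31·1.20)] = 0.4244·ln(7.185/2.127) = 0.5166 mol·L⁻¹.
C_U = (C_{A0}−C_A)−C_D = 3.344 mol·L⁻¹; S̃_{D/U} = 0.5166/3.344 = 0.154.

0.154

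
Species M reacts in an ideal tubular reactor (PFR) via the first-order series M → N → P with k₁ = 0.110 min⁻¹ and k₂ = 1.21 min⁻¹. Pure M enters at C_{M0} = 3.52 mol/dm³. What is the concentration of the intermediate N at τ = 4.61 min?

0.211 mol/dm³

The intermediate concentration in a first-order A→B→C sequence is C_N = k₁C_{M0}(e^(−k₁τ) − e^(−k₂τ))/(k₂−k₁).
e^(−k₁τ) = e^(−0.110×4.61) = e^(−0.5071) = 0.6022; e^(−k₂τ) = e^(−5.578) = 0.003780.
C_N = 0.110×3.52/(1.21−0.110) × (0.6022−0.003780) = 0.3520×0.5985 = 0.2107 mol/dm³.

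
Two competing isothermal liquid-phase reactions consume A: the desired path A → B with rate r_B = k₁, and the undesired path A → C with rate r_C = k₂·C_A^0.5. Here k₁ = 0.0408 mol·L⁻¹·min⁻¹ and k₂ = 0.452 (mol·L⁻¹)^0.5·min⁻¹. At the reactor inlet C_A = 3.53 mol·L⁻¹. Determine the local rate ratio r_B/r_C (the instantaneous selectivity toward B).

S_{B/C} = r_B/r_C = (k₁)/(k₂·C_A^0.5) = (k₁/k₂)·C_A^-0.5.
= (0.0408) / (0.452×3.530^0.5) = 0.04080/0.8492 = 0.0480.

0.0480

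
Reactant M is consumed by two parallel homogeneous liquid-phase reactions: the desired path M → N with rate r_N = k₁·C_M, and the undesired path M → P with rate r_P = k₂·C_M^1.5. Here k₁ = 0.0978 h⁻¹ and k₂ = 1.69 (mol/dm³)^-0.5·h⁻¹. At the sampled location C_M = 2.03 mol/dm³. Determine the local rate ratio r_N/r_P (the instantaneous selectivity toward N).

S_{N/P} = r_N/r_P = (k₁·C_M)/(k₂·C_M^1.5) = (k₁/k₂)·C_M^-0.5.
= (0.0978×2.030) / (1.69×2.030^1.5) = 0.1985/4.888 = 0.0406.

0.0406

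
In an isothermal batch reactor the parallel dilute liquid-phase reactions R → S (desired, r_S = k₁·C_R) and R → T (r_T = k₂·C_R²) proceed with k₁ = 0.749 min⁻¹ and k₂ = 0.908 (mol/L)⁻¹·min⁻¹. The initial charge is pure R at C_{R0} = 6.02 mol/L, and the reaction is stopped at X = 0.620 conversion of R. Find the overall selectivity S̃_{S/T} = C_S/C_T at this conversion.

C_R = C_{R0}(1−X) = 2.288 mol/L.
Along a PFR/batch, dC_S/dC_R = −r_S/(r_S+r_T) = −k₁/(k₁+k₂·C_R).
Integrating from C_{R0} to C_R: C_S = (0.749/0.908)·ln[(0.749+0.908·6.02)/(0.749+0.908·2.29)] = 0.8249·ln(6.215/2.826) = 0.6501 mol/L.
C_T = (C_{R0}−C_R)−C_S = 3.082 mol/L; S̃_{S/T} = 0.6501/3.082 = 0.211.

0.211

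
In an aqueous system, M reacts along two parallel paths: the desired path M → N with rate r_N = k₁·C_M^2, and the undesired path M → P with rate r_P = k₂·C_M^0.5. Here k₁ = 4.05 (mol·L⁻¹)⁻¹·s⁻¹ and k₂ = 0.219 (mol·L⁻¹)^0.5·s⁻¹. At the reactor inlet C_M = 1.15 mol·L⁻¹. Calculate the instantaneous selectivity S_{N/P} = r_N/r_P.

S_{N/P} = r_N/r_P = (k₁·C_M^2)/(k₂·C_M^0.5) = (k₁/k₂)·C_M^1.5.
= (4.05×1.150^2) / (0.219×1.150^0.5) = 5.356/0.2349 = 22.8.
Since the desired path is higher order in M, keeping C_M high (PFR or concentrated feed) favours N.

22.8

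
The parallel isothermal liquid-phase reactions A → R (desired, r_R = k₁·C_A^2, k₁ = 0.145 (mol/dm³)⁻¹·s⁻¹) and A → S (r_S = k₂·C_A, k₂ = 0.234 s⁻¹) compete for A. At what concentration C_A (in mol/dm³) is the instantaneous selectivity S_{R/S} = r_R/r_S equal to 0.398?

S_{R/S} = (k₁/k₂)·C_A ⇒ C_A = S·k₂/k₁.
= 0.398×0.234/0.145 = 0.642 mol/dm³.

0.642 mol/dm³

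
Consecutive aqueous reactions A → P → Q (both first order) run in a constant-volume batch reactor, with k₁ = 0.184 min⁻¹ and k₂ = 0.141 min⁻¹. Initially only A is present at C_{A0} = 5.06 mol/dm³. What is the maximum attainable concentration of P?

Evaluating C_P at t_opt = ln(k₂/k₁)/(k₂−k₁) gives C_{P,max}/C_{A0} = (k₁/k₂)^[k₂/(k₂−k₁)].
= (0.184/0.141)^(0.141/(0.141−0.184)) = (1.305)^(-3.279) = 0.4178.
C_{P,max} = 0.4178×5.06 = 2.11 mol/dm³.

2.11 mol/dm³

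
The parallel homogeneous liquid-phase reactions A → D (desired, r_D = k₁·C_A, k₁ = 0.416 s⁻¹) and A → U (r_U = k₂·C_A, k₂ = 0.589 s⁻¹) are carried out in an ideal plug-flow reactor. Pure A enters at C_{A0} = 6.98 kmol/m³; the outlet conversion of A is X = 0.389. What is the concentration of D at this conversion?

1.12 kmol/m³

C_A = C_{A0}(1−X) = 4.265 kmol/m³.
Both paths are first order in A, so the instantaneous fraction to D is constant: dC_D/d(−C_A) = k₁/(k₁+k₂) = 0.4139.
C_D = 0.4139·(C_{A0}−C_A) = 0.4139×2.715 = 1.12 kmol/m³.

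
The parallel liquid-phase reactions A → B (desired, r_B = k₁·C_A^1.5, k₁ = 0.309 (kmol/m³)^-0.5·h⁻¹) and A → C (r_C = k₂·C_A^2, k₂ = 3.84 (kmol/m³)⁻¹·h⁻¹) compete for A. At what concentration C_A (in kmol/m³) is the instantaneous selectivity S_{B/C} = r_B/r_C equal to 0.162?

S_{B/C} = (k₁/k₂)·C_A^-0.5 ⇒ C_A = (S·k₂/k₁)^(-2).
= (0.162×3.84/0.309)^(-2) = (2.013)^(-2) = 0.247 kmol/m³.

0.247 kmol/m³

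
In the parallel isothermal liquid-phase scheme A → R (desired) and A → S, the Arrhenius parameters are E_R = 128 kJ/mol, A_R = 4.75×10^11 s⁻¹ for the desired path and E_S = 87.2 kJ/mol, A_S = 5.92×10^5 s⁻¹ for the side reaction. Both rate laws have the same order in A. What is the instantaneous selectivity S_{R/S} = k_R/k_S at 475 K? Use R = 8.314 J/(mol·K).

26.2

Since both paths have the same order in A, the concentration cancels and S_{R/S} = k_R/k_S = (A_R/A_S)·exp[(E_S−E_R)/(RT)].
(E_S−E_R)/(RT) = (87.2−128)×10³/(8.314×475) = -40800/3949 = -10.33.
k_R/k_S = (4.75×10^11/5.92×10^5)·exp(-10.33) = 8.024×10^5 × 3.260×10^-5 = 26.2.
Since E_R > E_S, raising the temperature improves selectivity toward R.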